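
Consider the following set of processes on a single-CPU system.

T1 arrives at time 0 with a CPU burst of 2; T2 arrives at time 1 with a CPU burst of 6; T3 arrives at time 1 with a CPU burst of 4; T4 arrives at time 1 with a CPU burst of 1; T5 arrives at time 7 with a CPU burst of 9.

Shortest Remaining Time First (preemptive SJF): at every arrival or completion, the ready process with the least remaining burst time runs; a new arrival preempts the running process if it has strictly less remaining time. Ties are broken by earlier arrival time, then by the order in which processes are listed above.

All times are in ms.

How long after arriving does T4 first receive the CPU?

Gantt: | T1 0-2 | T4 2-3 | T3 3-7 | T2 7-13 | T5 13-22 |
Completion: T1=2  T2=13  T3=7  T4=3  T5=22
Response(T4) = first start − arrival = 2 − 1 = 1

1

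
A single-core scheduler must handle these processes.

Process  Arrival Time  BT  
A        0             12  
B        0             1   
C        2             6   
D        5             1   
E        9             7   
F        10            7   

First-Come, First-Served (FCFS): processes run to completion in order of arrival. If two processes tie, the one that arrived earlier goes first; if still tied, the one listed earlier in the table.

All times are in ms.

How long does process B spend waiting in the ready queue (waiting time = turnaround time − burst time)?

Schedule: | A 0-12 | B 12-13 | C 13-19 | D 19-20 | E 20-27 | F 27-34 |
Completion: A=12  B=13  C=19  D=20  E=27  F=34
Waiting(B) = turnaround − burst = 13 − 1 = 12

12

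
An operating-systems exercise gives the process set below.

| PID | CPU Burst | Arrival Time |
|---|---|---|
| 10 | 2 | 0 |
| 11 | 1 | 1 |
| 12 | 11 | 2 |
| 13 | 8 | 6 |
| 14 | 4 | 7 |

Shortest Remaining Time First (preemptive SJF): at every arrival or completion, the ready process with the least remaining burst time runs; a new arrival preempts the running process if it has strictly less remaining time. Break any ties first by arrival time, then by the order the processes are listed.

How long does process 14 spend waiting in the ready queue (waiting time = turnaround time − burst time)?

Schedule: | 10 0-2 | 11 2-3 | 12 3-7 | 14 7-11 | 12 11-18 | 13 18-26 |
Completion: 10=2  11=3  12=18  13=26  14=11
Waiting(14) = turnaround − burst = 4 − 4 = 0

0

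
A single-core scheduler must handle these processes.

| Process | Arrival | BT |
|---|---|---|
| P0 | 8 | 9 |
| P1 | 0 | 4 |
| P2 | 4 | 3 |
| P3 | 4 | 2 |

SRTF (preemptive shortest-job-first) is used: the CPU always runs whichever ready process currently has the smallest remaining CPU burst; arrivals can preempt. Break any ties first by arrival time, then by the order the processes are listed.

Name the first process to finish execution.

P1

Schedule: | P1 0-4 | P3 4-6 | P2 6-9 | P0 9-18 |
Completion: P0=18  P1=4  P2=9  P3=6
Finish order: P1 → P3 → P2 → P0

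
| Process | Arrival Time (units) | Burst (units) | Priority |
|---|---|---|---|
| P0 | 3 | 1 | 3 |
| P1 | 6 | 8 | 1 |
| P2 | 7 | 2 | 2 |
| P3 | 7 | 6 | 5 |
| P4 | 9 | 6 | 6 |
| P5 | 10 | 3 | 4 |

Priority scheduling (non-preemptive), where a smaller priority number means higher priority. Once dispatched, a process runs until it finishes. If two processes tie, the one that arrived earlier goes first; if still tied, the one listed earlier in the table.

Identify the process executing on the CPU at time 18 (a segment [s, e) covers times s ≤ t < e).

P5

Schedule: | idle 0-3 | P0 3-4 | idle 4-6 | P1 6-14 | P2 14-16 | P5 16-19 | P3 19-25 | P4 25-31 |
Completion: P0=4  P1=14  P2=16  P3=25  P4=31  P5=19
Turnaround (C−A): P0=1  P1=8  P2=9  P3=18  P4=22  P5=9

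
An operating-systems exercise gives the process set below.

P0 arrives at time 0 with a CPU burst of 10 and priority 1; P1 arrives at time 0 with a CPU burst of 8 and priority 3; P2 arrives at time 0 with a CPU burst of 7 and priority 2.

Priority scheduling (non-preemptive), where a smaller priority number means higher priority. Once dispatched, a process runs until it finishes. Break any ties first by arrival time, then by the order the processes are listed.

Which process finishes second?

Gantt: | P0 0-10 | P2 10-17 | P1 17-25 |
Completion: P0=10  P1=25  P2=17
Turnaround (C−A): P0=10  P1=25  P2=17
Finish order: P0 → P2 → P1

P2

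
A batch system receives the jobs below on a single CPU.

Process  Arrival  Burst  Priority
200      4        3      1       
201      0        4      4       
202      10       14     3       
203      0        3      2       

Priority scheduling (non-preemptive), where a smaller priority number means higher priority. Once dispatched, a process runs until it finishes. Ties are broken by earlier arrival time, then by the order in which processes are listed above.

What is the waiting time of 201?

Timeline: | 203 0-3 | 201 3-7 | 200 7-10 | 202 10-24 |
Completion: 200=10  201=7  202=24  203=3
Waiting(201) = turnaround − burst = 7 − 4 = 3

3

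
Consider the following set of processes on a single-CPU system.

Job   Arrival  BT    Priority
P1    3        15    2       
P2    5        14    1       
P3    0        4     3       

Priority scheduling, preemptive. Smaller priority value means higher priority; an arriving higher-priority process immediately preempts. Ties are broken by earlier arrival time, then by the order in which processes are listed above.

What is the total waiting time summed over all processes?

Gantt: | P3 0-3 | P1 3-5 | P2 5-19 | P1 19-32 | P3 32-33 |
Completion: P1=32  P2=19  P3=33
Waiting = turnaround − burst: P1=14, P2=0, P3=29
Total waiting = 14 + 0 + 29 = 43

43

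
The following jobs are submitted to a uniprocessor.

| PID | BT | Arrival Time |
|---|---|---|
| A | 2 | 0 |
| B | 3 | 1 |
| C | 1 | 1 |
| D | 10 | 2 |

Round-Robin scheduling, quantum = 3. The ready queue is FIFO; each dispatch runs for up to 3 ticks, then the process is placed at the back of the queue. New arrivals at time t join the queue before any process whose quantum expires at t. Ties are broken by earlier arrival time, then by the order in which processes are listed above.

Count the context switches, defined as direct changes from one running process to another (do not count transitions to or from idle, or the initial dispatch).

Timeline: | A 0-2 | B 2-5 | C 5-6 | D 6-16 |
Completion: A=2  B=5  C=6  D=16
Turnaround (C−A): A=2  B=4  C=5  D=14

3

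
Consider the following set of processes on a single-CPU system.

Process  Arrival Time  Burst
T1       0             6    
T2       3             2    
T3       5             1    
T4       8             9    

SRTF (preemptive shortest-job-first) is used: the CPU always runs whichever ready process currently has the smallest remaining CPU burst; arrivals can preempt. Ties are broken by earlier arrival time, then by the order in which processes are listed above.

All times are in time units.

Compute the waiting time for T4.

Schedule: | T1 0-3 | T2 3-5 | T3 5-6 | T1 6-9 | T4 9-18 |
Completion: T1=9  T2=5  T3=6  T4=18
Turnaround (C−A): T1=9  T2=2  T3=1  T4=10
Waiting(T4) = turnaround − burst = 10 − 9 = 1

1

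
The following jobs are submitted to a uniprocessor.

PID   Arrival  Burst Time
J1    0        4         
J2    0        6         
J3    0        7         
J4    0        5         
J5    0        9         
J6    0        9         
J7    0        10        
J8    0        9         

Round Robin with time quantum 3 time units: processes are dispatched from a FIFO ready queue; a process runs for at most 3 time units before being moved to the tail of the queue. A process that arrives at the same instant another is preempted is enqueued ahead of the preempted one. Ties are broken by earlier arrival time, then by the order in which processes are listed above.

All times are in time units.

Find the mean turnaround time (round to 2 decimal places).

Schedule: | J1 0-3 | J2 3-6 | J3 6-9 | J4 9-12 | J5 12-15 | J6 15-18 | J7 18-21 | J8 21-24 | J1 24-25 | J2 25-28 | J3 28-31 | J4 31-33 | J5 33-36 | J6 36-39 | J7 39-42 | J8 42-45 | J3 45-46 | J5 46-49 | J6 49-52 | J7 52-55 | J8 55-58 | J7 58-59 |
Completion: J1=25  J2=28  J3=46  J4=33  J5=49  J6=52  J7=59  J8=58
Turnaround (C−A): J1=25  J2=28  J3=46  J4=33  J5=49  J6=52  J7=59  J8=58
Turnaround times: J1=25, J2=28, J3=46, J4=33, J5=49, J6=52, J7=59, J8=58
Average turnaround = (25+28+46+33+49+52+59+58) / 8 = 350/8 = 43.75

43.75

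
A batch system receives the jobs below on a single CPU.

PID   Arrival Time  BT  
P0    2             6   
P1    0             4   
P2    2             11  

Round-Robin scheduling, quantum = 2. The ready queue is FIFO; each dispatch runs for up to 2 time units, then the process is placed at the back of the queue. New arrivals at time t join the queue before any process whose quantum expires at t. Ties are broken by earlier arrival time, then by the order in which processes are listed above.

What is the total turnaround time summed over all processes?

39

Gantt: | P1 0-2 | P0 2-4 | P2 4-6 | P1 6-8 | P0 8-10 | P2 10-12 | P0 12-14 | P2 14-21 |
Completion: P0=14  P1=8  P2=21
Turnaround (C−A): P0=12  P1=8  P2=19
Turnaround = completion − arrival: P0=12, P1=8, P2=19
Total turnaround = 12 + 8 + 19 = 39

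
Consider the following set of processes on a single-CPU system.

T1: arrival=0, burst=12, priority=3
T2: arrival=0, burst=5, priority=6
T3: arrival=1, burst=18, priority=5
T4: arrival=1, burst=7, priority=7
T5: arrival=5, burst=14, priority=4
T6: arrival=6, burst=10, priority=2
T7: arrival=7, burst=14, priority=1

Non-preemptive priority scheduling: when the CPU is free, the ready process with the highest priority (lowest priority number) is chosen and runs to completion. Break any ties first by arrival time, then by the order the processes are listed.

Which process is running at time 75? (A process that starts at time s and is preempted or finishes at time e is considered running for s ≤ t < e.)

Schedule: | T1 0-12 | T7 12-26 | T6 26-36 | T5 36-50 | T3 50-68 | T2 68-73 | T4 73-80 |
Completion: T1=12  T2=73  T3=68  T4=80  T5=50  T6=36  T7=26

T4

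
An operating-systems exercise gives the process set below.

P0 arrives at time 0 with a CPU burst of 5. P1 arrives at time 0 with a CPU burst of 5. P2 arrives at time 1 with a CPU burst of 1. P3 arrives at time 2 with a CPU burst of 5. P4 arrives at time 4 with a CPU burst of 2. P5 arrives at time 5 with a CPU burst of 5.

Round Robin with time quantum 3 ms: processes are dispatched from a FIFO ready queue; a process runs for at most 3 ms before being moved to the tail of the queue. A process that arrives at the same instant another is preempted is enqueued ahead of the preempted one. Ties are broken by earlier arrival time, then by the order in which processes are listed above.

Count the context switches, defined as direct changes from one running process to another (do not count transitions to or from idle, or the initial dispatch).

9

Timeline: | P0 0-3 | P1 3-6 | P2 6-7 | P3 7-10 | P0 10-12 | P4 12-14 | P5 14-17 | P1 17-19 | P3 19-21 | P5 21-23 |
Completion: P0=12  P1=19  P2=7  P3=21  P4=14  P5=23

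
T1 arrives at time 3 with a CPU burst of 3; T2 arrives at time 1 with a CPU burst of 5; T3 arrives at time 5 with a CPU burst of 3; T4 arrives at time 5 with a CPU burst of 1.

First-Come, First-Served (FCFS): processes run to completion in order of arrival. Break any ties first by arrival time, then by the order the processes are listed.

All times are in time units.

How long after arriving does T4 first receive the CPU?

7

Gantt: | idle 0-1 | T2 1-6 | T1 6-9 | T3 9-12 | T4 12-13 |
Completion: T1=9  T2=6  T3=12  T4=13
Response(T4) = first start − arrival = 12 − 5 = 7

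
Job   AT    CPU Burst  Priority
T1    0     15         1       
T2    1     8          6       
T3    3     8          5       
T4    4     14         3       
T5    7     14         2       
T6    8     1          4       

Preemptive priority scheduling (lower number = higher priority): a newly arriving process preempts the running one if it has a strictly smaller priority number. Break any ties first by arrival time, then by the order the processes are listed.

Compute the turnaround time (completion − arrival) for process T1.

15

Timeline: | T1 0-15 | T5 15-29 | T4 29-43 | T6 43-44 | T3 44-52 | T2 52-60 |
Completion: T1=15  T2=60  T3=52  T4=43  T5=29  T6=44
Turnaround (C−A): T1=15  T2=59  T3=49  T4=39  T5=22  T6=36
Turnaround(T1) = completion − arrival = 15 − 0 = 15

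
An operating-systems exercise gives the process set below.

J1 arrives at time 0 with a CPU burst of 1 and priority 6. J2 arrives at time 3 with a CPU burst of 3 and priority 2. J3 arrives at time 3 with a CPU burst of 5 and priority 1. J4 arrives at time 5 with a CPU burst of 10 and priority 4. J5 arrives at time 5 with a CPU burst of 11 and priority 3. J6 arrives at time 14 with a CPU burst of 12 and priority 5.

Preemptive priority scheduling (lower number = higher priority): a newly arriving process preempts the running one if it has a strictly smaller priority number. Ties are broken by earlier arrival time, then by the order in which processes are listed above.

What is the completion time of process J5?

Gantt: | J1 0-1 | idle 1-3 | J3 3-8 | J2 8-11 | J5 11-22 | J4 22-32 | J6 32-44 |
Completion: J1=1  J2=11  J3=8  J4=32  J5=22  J6=44
Turnaround (C−A): J1=1  J2=8  J3=5  J4=27  J5=17  J6=30

22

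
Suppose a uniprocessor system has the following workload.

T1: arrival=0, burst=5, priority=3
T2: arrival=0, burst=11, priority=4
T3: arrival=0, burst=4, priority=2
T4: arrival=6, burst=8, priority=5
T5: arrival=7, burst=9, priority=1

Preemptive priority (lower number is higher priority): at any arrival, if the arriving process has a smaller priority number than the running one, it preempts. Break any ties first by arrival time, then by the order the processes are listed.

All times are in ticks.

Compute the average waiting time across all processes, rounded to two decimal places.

Schedule: | T3 0-4 | T1 4-7 | T5 7-16 | T1 16-18 | T2 18-29 | T4 29-37 |
Completion: T1=18  T2=29  T3=4  T4=37  T5=16
Waiting times: T1=13, T2=18, T3=0, T4=23, T5=0
Average waiting = (13+18+0+23+0) / 5 = 54/5 = 10.80

10.80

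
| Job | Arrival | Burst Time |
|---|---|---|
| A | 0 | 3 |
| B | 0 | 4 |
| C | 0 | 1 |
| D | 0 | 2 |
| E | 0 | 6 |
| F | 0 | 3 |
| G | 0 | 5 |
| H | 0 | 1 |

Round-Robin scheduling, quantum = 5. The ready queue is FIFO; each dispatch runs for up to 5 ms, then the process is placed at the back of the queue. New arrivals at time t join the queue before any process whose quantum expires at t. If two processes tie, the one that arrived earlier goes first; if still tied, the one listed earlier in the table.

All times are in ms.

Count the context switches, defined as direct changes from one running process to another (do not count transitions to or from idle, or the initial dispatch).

Gantt: | A 0-3 | B 3-7 | C 7-8 | D 8-10 | E 10-15 | F 15-18 | G 18-23 | H 23-24 | E 24-25 |
Completion: A=3  B=7  C=8  D=10  E=25  F=18  G=23  H=24

8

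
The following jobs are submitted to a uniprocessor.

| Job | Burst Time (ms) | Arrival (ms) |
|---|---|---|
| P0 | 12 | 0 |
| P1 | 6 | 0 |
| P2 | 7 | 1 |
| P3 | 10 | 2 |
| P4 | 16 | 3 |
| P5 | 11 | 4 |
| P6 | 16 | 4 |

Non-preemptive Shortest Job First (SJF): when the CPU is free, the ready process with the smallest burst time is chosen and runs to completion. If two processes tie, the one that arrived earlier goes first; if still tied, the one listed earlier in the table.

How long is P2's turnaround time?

Timeline: | P1 0-6 | P2 6-13 | P3 13-23 | P5 23-34 | P0 34-46 | P4 46-62 | P6 62-78 |
Completion: P0=46  P1=6  P2=13  P3=23  P4=62  P5=34  P6=78
Turnaround (C−A): P0=46  P1=6  P2=12  P3=21  P4=59  P5=30  P6=74
Turnaround(P2) = completion − arrival = 13 − 1 = 12

12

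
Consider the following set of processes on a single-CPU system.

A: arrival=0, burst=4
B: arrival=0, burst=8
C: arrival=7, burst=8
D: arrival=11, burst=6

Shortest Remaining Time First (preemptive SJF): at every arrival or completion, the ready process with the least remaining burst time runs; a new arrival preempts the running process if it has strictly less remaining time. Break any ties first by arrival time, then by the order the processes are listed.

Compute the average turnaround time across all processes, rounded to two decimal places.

Timeline: | A 0-4 | B 4-12 | D 12-18 | C 18-26 |
Completion: A=4  B=12  C=26  D=18
Turnaround (C−A): A=4  B=12  C=19  D=7
Turnaround times: A=4, B=12, C=19, D=7
Average turnaround = (4+12+19+7) / 4 = 42/4 = 10.50

10.50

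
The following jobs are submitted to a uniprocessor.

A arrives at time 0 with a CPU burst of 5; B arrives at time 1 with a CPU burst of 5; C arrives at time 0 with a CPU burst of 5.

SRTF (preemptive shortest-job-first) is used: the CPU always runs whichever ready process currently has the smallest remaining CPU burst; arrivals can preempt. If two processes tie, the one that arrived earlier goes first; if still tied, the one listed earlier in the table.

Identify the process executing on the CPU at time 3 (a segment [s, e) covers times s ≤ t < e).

A

Timeline: | A 0-5 | C 5-10 | B 10-15 |
Completion: A=5  B=15  C=10
Turnaround (C−A): A=5  B=14  C=10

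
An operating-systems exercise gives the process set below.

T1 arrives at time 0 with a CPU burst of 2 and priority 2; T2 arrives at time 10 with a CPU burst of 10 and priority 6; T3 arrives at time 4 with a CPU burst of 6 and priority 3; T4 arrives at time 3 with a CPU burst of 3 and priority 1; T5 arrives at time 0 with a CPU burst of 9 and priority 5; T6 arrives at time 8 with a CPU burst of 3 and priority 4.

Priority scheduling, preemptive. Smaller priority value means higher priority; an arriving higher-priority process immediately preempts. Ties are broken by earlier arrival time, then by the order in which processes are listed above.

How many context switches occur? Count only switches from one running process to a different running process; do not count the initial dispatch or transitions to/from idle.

6

Timeline: | T1 0-2 | T5 2-3 | T4 3-6 | T3 6-12 | T6 12-15 | T5 15-23 | T2 23-33 |
Completion: T1=2  T2=33  T3=12  T4=6  T5=23  T6=15
Turnaround (C−A): T1=2  T2=23  T3=8  T4=3  T5=23  T6=7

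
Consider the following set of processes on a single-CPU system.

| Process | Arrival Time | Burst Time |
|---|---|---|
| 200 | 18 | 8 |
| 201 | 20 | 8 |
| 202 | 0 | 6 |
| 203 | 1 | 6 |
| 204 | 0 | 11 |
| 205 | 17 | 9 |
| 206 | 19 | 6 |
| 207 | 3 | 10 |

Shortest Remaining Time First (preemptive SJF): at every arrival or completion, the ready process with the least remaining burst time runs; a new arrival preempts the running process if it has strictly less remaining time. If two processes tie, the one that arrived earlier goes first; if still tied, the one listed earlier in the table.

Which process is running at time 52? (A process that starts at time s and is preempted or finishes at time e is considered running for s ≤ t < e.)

205

Timeline: | 202 0-6 | 203 6-12 | 207 12-22 | 206 22-28 | 200 28-36 | 201 36-44 | 205 44-53 | 204 53-64 |
Completion: 200=36  201=44  202=6  203=12  204=64  205=53  206=28  207=22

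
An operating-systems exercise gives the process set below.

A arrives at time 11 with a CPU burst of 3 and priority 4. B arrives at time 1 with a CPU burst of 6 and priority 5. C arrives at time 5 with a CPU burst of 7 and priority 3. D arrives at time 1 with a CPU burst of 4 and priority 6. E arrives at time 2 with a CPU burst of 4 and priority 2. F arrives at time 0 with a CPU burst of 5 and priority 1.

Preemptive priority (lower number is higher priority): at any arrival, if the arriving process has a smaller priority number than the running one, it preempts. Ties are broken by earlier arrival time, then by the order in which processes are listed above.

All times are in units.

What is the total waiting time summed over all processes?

Timeline: | F 0-5 | E 5-9 | C 9-16 | A 16-19 | B 19-25 | D 25-29 |
Completion: A=19  B=25  C=16  D=29  E=9  F=5
Turnaround (C−A): A=8  B=24  C=11  D=28  E=7  F=5
Waiting = turnaround − burst: A=5, B=18, C=4, D=24, E=3, F=0
Total waiting = 5 + 18 + 4 + 24 + 3 + 0 = 54

54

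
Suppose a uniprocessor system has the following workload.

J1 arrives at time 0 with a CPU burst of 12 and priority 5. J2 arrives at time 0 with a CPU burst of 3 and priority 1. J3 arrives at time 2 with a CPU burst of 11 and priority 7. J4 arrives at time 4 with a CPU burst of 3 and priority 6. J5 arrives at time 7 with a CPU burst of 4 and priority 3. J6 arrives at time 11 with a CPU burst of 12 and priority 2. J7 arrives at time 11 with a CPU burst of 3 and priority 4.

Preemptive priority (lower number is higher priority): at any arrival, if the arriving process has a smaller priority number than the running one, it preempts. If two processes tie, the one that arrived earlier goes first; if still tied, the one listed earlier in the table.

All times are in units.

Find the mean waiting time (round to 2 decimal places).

14.14

Schedule: | J2 0-3 | J1 3-7 | J5 7-11 | J6 11-23 | J7 23-26 | J1 26-34 | J4 34-37 | J3 37-48 |
Completion: J1=34  J2=3  J3=48  J4=37  J5=11  J6=23  J7=26
Turnaround (C−A): J1=34  J2=3  J3=46  J4=33  J5=4  J6=12  J7=15
Waiting times: J1=22, J2=0, J3=35, J4=30, J5=0, J6=0, J7=12
Average waiting = (22+0+35+30+0+0+12) / 7 = 99/7 = 14.14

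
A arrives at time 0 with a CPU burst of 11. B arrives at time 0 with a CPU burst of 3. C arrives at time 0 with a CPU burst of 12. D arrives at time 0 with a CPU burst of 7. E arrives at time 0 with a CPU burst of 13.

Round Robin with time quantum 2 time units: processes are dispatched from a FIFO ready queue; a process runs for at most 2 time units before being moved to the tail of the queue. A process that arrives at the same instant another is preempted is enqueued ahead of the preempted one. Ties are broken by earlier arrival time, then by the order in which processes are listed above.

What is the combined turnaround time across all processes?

Gantt: | A 0-2 | B 2-4 | C 4-6 | D 6-8 | E 8-10 | A 10-12 | B 12-13 | C 13-15 | D 15-17 | E 17-19 | A 19-21 | C 21-23 | D 23-25 | E 25-27 | A 27-29 | C 29-31 | D 31-32 | E 32-34 | A 34-36 | C 36-38 | E 38-40 | A 40-41 | C 41-43 | E 43-46 |
Completion: A=41  B=13  C=43  D=32  E=46
Turnaround = completion − arrival: A=41, B=13, C=43, D=32, E=46
Total turnaround = 41 + 13 + 43 + 32 + 46 = 175

175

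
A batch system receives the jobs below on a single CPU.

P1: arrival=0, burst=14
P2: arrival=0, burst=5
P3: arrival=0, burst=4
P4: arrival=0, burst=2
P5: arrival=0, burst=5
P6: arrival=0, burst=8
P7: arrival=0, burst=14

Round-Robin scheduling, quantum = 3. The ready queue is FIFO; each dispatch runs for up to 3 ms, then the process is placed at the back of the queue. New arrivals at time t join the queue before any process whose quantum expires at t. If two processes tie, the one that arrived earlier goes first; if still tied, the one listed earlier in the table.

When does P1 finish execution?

Gantt: | P1 0-3 | P2 3-6 | P3 6-9 | P4 9-11 | P5 11-14 | P6 14-17 | P7 17-20 | P1 20-23 | P2 23-25 | P3 25-26 | P5 26-28 | P6 28-31 | P7 31-34 | P1 34-37 | P6 37-39 | P7 39-42 | P1 42-45 | P7 45-48 | P1 48-50 | P7 50-52 |
Completion: P1=50  P2=25  P3=26  P4=11  P5=28  P6=39  P7=52

50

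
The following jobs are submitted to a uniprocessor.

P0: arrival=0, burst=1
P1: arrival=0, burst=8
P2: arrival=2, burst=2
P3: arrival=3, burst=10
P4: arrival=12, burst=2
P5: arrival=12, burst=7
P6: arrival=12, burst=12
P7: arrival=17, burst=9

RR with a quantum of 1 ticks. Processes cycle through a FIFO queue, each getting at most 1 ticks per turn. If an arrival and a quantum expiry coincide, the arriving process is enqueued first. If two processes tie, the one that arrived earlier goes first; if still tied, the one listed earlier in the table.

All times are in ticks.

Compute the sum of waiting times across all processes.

122

Timeline: | P0 0-1 | P1 1-2 | P2 2-3 | P1 3-4 | P3 4-5 | P2 5-6 | P1 6-7 | P3 7-8 | P1 8-9 | P3 9-10 | P1 10-11 | P3 11-12 | P1 12-13 | P4 13-14 | P5 14-15 | P6 15-16 | P3 16-17 | P1 17-18 | P4 18-19 | P5 19-20 | P6 20-21 | P7 21-22 | P3 22-23 | P1 23-24 | P5 24-25 | P6 25-26 | P7 26-27 | P3 27-28 | P5 28-29 | P6 29-30 | P7 30-31 | P3 31-32 | P5 32-33 | P6 33-34 | P7 34-35 | P3 35-36 | P5 36-37 | P6 37-38 | P7 38-39 | P3 39-40 | P5 40-41 | P6 41-42 | P7 42-43 | P6 43-44 | P7 44-45 | P6 45-46 | P7 46-47 | P6 47-48 | P7 48-49 | P6 49-51 |
Completion: P0=1  P1=24  P2=6  P3=40  P4=19  P5=41  P6=51  P7=49
Turnaround (C−A): P0=1  P1=24  P2=4  P3=37  P4=7  P5=29  P6=39  P7=32
Waiting = turnaround − burst: P0=0, P1=16, P2=2, P3=27, P4=5, P5=22, P6=27, P7=23
Total waiting = 0 + 16 + 2 + 27 + 5 + 22 + 27 + 23 = 122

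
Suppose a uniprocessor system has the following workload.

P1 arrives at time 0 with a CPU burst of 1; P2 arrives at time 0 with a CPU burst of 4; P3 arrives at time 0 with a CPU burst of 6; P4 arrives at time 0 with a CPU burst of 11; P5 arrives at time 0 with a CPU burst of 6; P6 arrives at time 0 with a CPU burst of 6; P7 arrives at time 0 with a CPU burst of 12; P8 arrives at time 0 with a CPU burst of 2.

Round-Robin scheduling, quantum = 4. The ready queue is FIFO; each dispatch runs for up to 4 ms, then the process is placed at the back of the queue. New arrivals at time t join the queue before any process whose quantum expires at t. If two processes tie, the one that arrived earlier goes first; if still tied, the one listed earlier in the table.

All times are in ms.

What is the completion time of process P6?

Timeline: | P1 0-1 | P2 1-5 | P3 5-9 | P4 9-13 | P5 13-17 | P6 17-21 | P7 21-25 | P8 25-27 | P3 27-29 | P4 29-33 | P5 33-35 | P6 35-37 | P7 37-41 | P4 41-44 | P7 44-48 |
Completion: P1=1  P2=5  P3=29  P4=44  P5=35  P6=37  P7=48  P8=27

37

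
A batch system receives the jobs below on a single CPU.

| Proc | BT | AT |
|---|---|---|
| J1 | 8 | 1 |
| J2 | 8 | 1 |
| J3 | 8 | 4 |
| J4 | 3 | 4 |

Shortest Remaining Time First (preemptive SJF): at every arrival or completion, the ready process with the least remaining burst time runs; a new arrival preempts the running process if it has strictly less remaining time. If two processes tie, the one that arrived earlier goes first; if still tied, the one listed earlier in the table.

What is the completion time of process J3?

Schedule: | idle 0-1 | J1 1-4 | J4 4-7 | J1 7-12 | J2 12-20 | J3 20-28 |
Completion: J1=12  J2=20  J3=28  J4=7

28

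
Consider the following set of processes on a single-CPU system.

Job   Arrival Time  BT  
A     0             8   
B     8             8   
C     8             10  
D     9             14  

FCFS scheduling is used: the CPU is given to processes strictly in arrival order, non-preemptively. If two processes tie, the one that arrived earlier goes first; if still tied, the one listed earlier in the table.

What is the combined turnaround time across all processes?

65

Gantt: | A 0-8 | B 8-16 | C 16-26 | D 26-40 |
Completion: A=8  B=16  C=26  D=40
Turnaround (C−A): A=8  B=8  C=18  D=31
Turnaround = completion − arrival: A=8, B=8, C=18, D=31
Total turnaround = 8 + 8 + 18 + 31 = 65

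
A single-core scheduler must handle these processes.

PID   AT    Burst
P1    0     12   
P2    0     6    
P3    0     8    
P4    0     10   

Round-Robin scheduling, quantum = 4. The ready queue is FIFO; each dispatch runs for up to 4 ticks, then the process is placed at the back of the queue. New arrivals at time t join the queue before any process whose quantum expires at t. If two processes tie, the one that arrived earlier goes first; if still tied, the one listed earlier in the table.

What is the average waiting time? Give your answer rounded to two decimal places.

Timeline: | P1 0-4 | P2 4-8 | P3 8-12 | P4 12-16 | P1 16-20 | P2 20-22 | P3 22-26 | P4 26-30 | P1 30-34 | P4 34-36 |
Completion: P1=34  P2=22  P3=26  P4=36
Turnaround (C−A): P1=34  P2=22  P3=26  P4=36
Waiting times: P1=22, P2=16, P3=18, P4=26
Average waiting = (22+16+18+26) / 4 = 82/4 = 20.50

20.50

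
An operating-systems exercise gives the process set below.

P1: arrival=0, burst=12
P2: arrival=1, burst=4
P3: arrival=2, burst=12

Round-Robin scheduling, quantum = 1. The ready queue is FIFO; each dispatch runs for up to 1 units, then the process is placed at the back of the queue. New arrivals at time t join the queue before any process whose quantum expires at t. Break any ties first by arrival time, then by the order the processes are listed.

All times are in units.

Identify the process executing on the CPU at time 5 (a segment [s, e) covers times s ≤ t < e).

Gantt: | P1 0-1 | P2 1-2 | P1 2-3 | P3 3-4 | P2 4-5 | P1 5-6 | P3 6-7 | P2 7-8 | P1 8-9 | P3 9-10 | P2 10-11 | P1 11-12 | P3 12-13 | P1 13-14 | P3 14-15 | P1 15-16 | P3 16-17 | P1 17-18 | P3 18-19 | P1 19-20 | P3 20-21 | P1 21-22 | P3 22-23 | P1 23-24 | P3 24-25 | P1 25-26 | P3 26-28 |
Completion: P1=26  P2=11  P3=28

P1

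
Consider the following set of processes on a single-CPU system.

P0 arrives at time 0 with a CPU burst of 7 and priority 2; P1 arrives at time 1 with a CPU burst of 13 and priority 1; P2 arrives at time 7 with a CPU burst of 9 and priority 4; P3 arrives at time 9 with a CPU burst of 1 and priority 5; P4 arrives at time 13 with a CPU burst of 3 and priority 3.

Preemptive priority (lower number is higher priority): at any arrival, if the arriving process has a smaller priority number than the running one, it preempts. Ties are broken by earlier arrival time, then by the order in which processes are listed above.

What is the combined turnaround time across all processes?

Schedule: | P0 0-1 | P1 1-14 | P0 14-20 | P4 20-23 | P2 23-32 | P3 32-33 |
Completion: P0=20  P1=14  P2=32  P3=33  P4=23
Turnaround = completion − arrival: P0=20, P1=13, P2=25, P3=24, P4=10
Total turnaround = 20 + 13 + 25 + 24 + 10 = 92

92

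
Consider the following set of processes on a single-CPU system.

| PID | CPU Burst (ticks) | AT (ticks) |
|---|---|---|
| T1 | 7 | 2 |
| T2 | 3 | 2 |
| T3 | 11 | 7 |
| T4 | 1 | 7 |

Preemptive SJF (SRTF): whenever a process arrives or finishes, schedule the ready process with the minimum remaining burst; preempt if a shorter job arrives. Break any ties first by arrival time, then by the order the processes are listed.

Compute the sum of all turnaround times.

32

Timeline: | idle 0-2 | T2 2-5 | T1 5-7 | T4 7-8 | T1 8-13 | T3 13-24 |
Completion: T1=13  T2=5  T3=24  T4=8
Turnaround (C−A): T1=11  T2=3  T3=17  T4=1
Turnaround = completion − arrival: T1=11, T2=3, T3=17, T4=1
Total turnaround = 11 + 3 + 17 + 1 = 32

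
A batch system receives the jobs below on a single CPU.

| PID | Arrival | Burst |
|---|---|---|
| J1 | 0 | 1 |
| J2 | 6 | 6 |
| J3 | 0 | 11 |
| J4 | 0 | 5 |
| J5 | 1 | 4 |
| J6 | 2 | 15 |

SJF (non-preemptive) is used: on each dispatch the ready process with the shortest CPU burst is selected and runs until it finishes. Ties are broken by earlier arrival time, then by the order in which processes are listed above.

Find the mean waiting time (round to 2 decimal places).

Timeline: | J1 0-1 | J5 1-5 | J4 5-10 | J2 10-16 | J3 16-27 | J6 27-42 |
Completion: J1=1  J2=16  J3=27  J4=10  J5=5  J6=42
Turnaround (C−A): J1=1  J2=10  J3=27  J4=10  J5=4  J6=40
Waiting times: J1=0, J2=4, J3=16, J4=5, J5=0, J6=25
Average waiting = (0+4+16+5+0+25) / 6 = 50/6 = 8.33

8.33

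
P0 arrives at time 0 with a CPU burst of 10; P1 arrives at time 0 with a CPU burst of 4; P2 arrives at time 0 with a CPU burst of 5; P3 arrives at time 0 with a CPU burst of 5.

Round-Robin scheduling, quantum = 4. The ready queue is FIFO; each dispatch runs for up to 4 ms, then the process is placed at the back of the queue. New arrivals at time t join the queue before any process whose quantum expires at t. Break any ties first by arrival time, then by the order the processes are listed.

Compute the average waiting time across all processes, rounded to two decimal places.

12.75

Schedule: | P0 0-4 | P1 4-8 | P2 8-12 | P3 12-16 | P0 16-20 | P2 20-21 | P3 21-22 | P0 22-24 |
Completion: P0=24  P1=8  P2=21  P3=22
Waiting times: P0=14, P1=4, P2=16, P3=17
Average waiting = (14+4+16+17) / 4 = 51/4 = 12.75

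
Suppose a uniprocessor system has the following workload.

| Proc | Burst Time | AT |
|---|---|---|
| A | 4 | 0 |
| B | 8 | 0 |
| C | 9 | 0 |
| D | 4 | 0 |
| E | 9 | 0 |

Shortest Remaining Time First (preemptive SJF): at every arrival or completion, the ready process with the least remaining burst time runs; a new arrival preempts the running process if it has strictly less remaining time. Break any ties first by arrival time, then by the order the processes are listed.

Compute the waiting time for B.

8

Timeline: | A 0-4 | D 4-8 | B 8-16 | C 16-25 | E 25-34 |
Completion: A=4  B=16  C=25  D=8  E=34
Turnaround (C−A): A=4  B=16  C=25  D=8  E=34
Waiting(B) = turnaround − burst = 16 − 8 = 8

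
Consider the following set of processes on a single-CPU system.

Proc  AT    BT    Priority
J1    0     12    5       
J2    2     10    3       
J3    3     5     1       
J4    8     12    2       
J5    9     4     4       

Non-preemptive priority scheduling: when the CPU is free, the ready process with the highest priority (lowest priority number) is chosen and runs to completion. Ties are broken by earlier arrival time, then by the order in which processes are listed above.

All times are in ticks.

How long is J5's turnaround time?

Schedule: | J1 0-12 | J3 12-17 | J4 17-29 | J2 29-39 | J5 39-43 |
Completion: J1=12  J2=39  J3=17  J4=29  J5=43
Turnaround(J5) = completion − arrival = 43 − 9 = 34

34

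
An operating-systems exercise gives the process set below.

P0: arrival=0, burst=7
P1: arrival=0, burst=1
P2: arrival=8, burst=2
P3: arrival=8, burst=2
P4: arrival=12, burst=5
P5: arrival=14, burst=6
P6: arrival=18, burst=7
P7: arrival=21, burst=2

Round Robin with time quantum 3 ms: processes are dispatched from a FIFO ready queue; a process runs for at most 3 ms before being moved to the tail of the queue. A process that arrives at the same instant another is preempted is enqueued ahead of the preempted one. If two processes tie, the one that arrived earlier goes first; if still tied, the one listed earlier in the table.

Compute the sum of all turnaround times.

59

Gantt: | P0 0-3 | P1 3-4 | P0 4-8 | P2 8-10 | P3 10-12 | P4 12-15 | P5 15-18 | P4 18-20 | P6 20-23 | P5 23-26 | P7 26-28 | P6 28-32 |
Completion: P0=8  P1=4  P2=10  P3=12  P4=20  P5=26  P6=32  P7=28
Turnaround (C−A): P0=8  P1=4  P2=2  P3=4  P4=8  P5=12  P6=14  P7=7
Turnaround = completion − arrival: P0=8, P1=4, P2=2, P3=4, P4=8, P5=12, P6=14, P7=7
Total turnaround = 8 + 4 + 2 + 4 + 8 + 12 + 14 + 7 = 59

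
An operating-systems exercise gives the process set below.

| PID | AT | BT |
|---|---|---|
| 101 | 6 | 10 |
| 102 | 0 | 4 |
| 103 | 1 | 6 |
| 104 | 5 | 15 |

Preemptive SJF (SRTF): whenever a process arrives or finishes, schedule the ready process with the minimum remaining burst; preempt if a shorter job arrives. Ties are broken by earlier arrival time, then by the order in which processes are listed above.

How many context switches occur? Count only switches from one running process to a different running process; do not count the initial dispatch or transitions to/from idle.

3

Schedule: | 102 0-4 | 103 4-10 | 101 10-20 | 104 20-35 |
Completion: 101=20  102=4  103=10  104=35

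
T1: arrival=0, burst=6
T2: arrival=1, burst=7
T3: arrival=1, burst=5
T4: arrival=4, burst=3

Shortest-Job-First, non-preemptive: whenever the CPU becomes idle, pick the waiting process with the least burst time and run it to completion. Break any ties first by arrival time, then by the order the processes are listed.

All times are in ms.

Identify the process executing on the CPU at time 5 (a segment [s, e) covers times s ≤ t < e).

Gantt: | T1 0-6 | T4 6-9 | T3 9-14 | T2 14-21 |
Completion: T1=6  T2=21  T3=14  T4=9
Turnaround (C−A): T1=6  T2=20  T3=13  T4=5

T1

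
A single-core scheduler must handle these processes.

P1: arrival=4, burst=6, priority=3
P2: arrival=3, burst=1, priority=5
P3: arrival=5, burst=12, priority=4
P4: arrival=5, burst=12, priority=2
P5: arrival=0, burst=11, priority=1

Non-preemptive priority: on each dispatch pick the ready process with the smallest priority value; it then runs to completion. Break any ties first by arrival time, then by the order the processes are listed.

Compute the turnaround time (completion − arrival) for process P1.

25

Timeline: | P5 0-11 | P4 11-23 | P1 23-29 | P3 29-41 | P2 41-42 |
Completion: P1=29  P2=42  P3=41  P4=23  P5=11
Turnaround (C−A): P1=25  P2=39  P3=36  P4=18  P5=11
Turnaround(P1) = completion − arrival = 29 − 4 = 25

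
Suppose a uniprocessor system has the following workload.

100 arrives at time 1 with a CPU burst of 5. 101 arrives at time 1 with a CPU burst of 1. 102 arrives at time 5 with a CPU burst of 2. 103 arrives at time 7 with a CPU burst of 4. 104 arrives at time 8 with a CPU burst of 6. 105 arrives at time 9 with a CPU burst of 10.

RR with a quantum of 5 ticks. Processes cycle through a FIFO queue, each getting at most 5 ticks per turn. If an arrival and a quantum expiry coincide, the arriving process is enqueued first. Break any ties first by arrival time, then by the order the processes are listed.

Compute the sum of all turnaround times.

57

Gantt: | idle 0-1 | 100 1-6 | 101 6-7 | 102 7-9 | 103 9-13 | 104 13-18 | 105 18-23 | 104 23-24 | 105 24-29 |
Completion: 100=6  101=7  102=9  103=13  104=24  105=29
Turnaround (C−A): 100=5  101=6  102=4  103=6  104=16  105=20
Turnaround = completion − arrival: 100=5, 101=6, 102=4, 103=6, 104=16, 105=20
Total turnaround = 5 + 6 + 4 + 6 + 16 + 20 = 57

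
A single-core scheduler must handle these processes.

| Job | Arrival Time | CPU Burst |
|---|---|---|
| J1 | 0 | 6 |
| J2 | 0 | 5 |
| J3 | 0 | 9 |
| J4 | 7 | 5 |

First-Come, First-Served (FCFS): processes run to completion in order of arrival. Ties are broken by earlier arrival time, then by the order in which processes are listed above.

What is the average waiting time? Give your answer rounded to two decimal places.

7.50

Gantt: | J1 0-6 | J2 6-11 | J3 11-20 | J4 20-25 |
Completion: J1=6  J2=11  J3=20  J4=25
Turnaround (C−A): J1=6  J2=11  J3=20  J4=18
Waiting times: J1=0, J2=6, J3=11, J4=13
Average waiting = (0+6+11+13) / 4 = 30/4 = 7.50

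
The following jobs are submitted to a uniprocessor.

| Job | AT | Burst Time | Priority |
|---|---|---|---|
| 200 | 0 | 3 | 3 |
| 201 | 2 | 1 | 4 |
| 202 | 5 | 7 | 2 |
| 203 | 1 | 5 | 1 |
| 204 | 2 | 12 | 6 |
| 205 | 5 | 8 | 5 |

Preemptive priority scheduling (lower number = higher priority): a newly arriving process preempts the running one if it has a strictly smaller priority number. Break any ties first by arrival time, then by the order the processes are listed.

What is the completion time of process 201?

Gantt: | 200 0-1 | 203 1-6 | 202 6-13 | 200 13-15 | 201 15-16 | 205 16-24 | 204 24-36 |
Completion: 200=15  201=16  202=13  203=6  204=36  205=24
Turnaround (C−A): 200=15  201=14  202=8  203=5  204=34  205=19

16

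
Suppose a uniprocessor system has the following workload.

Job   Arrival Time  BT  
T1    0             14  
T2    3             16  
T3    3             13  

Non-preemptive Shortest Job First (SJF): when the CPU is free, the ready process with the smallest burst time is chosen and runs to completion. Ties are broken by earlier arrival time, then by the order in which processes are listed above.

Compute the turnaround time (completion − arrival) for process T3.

24

Gantt: | T1 0-14 | T3 14-27 | T2 27-43 |
Completion: T1=14  T2=43  T3=27
Turnaround(T3) = completion − arrival = 27 − 3 = 24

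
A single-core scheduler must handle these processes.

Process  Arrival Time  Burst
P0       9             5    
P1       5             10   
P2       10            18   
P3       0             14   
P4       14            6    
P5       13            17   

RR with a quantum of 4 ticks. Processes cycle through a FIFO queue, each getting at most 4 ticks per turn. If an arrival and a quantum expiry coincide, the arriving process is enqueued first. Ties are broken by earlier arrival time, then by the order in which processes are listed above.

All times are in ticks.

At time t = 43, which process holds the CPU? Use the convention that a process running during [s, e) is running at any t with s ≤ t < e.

Timeline: | P3 0-8 | P1 8-12 | P3 12-16 | P0 16-20 | P2 20-24 | P1 24-28 | P5 28-32 | P4 32-36 | P3 36-38 | P0 38-39 | P2 39-43 | P1 43-45 | P5 45-49 | P4 49-51 | P2 51-55 | P5 55-59 | P2 59-63 | P5 63-67 | P2 67-69 | P5 69-70 |
Completion: P0=39  P1=45  P2=69  P3=38  P4=51  P5=70
Turnaround (C−A): P0=30  P1=40  P2=59  P3=38  P4=37  P5=57

P1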